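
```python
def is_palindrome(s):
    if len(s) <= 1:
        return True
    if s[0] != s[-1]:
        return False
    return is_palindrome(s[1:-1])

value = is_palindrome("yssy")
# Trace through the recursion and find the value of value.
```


is_palindrome("yssy")
"yssy": s[0]='y' == s[-1]='y' -> is_palindrome("ss")
"ss": s[0]='s' == s[-1]='s' -> is_palindrome("")
"": len <= 1 -> True
= True


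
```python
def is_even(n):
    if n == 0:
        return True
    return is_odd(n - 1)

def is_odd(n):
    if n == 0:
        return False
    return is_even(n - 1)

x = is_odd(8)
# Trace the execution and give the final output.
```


is_odd(8)
= is_even(7)
= is_odd(6)
= is_even(5)
= is_odd(4)
= is_even(3)
= is_odd(2)
= is_even(1)
= is_odd(0)
n == 0: return False
= False


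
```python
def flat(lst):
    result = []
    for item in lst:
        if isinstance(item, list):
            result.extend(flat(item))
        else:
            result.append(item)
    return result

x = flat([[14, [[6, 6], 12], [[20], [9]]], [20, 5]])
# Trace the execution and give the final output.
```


flat([[14, [[6, 6], 12], [[20], [9]]], [20, 5]])
Processing each element:
  [14, [[6, 6], 12], [[20], [9]]] is a list -> flat recursively -> [14, 6, 6, 12, 20, 9]
  [20, 5] is a list -> flat recursively -> [20, 5]
= [14, 6, 6, 12, 20, 9, 20, 5]


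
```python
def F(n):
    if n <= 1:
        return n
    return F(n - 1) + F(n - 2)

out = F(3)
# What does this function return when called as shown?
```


F(3)
= F(2) + F(1)
Computing bottom-up: F(0)=0, F(1)=1, F(2)=1, F(3)=2
= 2


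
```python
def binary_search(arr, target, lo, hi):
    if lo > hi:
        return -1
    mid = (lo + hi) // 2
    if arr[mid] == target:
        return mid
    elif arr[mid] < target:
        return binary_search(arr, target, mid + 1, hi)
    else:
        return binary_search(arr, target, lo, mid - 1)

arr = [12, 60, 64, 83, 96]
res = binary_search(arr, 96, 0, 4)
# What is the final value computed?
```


binary_search(arr, 96, 0, 4)
lo=0, hi=4, mid=2, arr[mid]=64
64 < 96, search right half
lo=3, hi=4, mid=3, arr[mid]=83
83 < 96, search right half
lo=4, hi=4, mid=4, arr[mid]=96
arr[4] == 96, found at index 4
= 4


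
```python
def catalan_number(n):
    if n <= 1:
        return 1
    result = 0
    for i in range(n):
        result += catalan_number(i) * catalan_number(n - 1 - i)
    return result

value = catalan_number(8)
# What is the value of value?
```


catalan_number(8)
= sum of catalan_number(i) * catalan_number(8-1-i) for i in 0..7
First compute sub-values bottom-up:
  catalan_number(0) = 1, catalan_number(1) = 1
  catalan_number(2) = 1*1 + 1*1 = 2
  catalan_number(3) = 1*2 + 1*1 + 2*1 = 5
  catalan_number(4) = 1*5 + 1*2 + 2*1 + 5*1 = 14
  catalan_number(5) = 1*14 + 1*5 + 2*2 + 5*1 + 14*1 = 42
  catalan_number(6) = 1*42 + 1*14 + 2*5 + 5*2 + 14*1 + 42*1 = 132
  catalan_number(7) = 1*132 + 1*42 + 2*14 + 5*5 + 14*2 + 42*1 + 132*1 = 429
Now catalan_number(8):
  catalan_number(0)*catalan_number(7) = 1*429 = 429
  catalan_number(1)*catalan_number(6) = 1*132 = 132
  catalan_number(2)*catalan_number(5) = 2*42 = 84
  catalan_number(3)*catalan_number(4) = 5*14 = 70
  catalan_number(4)*catalan_number(3) = 14*5 = 70
  catalan_number(5)*catalan_number(2) = 42*2 = 84
  catalan_number(6)*catalan_number(1) = 132*1 = 132
  catalan_number(7)*catalan_number(0) = 429*1 = 429
= 429 + 132 + 84 + 70 + 70 + 84 + 132 + 429
= 1430


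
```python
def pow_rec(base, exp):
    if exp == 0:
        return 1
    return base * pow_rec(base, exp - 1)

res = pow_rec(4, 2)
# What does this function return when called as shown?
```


pow_rec(4, 2)
= 4 * pow_rec(4, 1)
= 4 * 4 * pow_rec(4, 0)
= 4 * 4 * 1
= 16


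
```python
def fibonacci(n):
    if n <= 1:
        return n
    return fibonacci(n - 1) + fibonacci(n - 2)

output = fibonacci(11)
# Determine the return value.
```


fibonacci(11)
= fibonacci(10) + fibonacci(9)
= (fibonacci(9) + fibonacci(8)) + fibonacci(9)
Computing bottom-up: fibonacci(0)=0, fibonacci(1)=1, fibonacci(2)=1, fibonacci(3)=2, fibonacci(4)=3, fibonacci(5)=5, fibonacci(6)=8, fibonacci(7)=13, fibonacci(8)=21, fibonacci(9)=34, fibonacci(10)=55, fibonacci(11)=89
= 89


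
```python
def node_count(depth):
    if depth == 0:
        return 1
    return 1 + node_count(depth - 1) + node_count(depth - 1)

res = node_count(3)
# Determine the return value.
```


node_count(3)
= 1 + node_count(2) + node_count(2)
= 1 + 2 * node_count(2)
node_count(k) = 2^(k+1) - 1
node_count(0) = 1
node_count(1) = 3
node_count(2) = 7
node_count(3) = 15
node_count(3) = 2^4 - 1 = 15


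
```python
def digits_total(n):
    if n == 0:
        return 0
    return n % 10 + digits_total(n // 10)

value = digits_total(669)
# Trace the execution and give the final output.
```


digits_total(669)
= 9 + digits_total(66)
= 9 + 6 + digits_total(6)
= 9 + 6 + 6 + digits_total(0)
= 9 + 6 + 6 + 0
= 21


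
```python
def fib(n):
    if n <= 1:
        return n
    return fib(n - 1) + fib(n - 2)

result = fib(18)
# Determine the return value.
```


fib(18)
= fib(17) + fib(16)
= (fib(16) + fib(15)) + fib(16)
Computing bottom-up: fib(0)=0, fib(1)=1, fib(2)=1, fib(3)=2, fib(4)=3, fib(5)=5, fib(6)=8, fib(7)=13, fib(8)=21, fib(9)=34, fib(10)=55, fib(11)=89, fib(12)=144, fib(13)=233, fib(14)=377, fib(15)=610, fib(16)=987, fib(17)=1597, fib(18)=2584
= 2584


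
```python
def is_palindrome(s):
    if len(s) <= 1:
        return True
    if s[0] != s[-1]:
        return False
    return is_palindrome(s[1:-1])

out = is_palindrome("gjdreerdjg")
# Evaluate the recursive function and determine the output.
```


is_palindrome("gjdreerdjg")
"gjdreerdjg": s[0]='g' == s[-1]='g' -> is_palindrome("jdreerdj")
"jdreerdj": s[0]='j' == s[-1]='j' -> is_palindrome("dreerd")
"dreerd": s[0]='d' == s[-1]='d' -> is_palindrome("reer")
"reer": s[0]='r' == s[-1]='r' -> is_palindrome("ee")
"ee": s[0]='e' == s[-1]='e' -> is_palindrome("")
"": len <= 1 -> True
= True


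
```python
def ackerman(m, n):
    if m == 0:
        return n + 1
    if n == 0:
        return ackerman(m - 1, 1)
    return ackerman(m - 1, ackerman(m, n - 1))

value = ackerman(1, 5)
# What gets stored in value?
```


ackerman(1, 5)
= ackerman(0, ackerman(1, 4))
First compute ackerman(1, 4) = 6
= ackerman(0, 6)
= 7


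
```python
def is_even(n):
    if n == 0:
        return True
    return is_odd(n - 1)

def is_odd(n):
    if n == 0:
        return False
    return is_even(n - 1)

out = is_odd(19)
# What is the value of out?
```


is_odd(19)
= is_even(18)
= is_odd(17)
= is_even(16)
= is_odd(15)
= is_even(14)
= is_odd(13)
= is_even(12)
= is_odd(11)
= is_even(10)
= is_odd(9)
= is_even(8)
= is_odd(7)
= is_even(6)
= is_odd(5)
= is_even(4)
= is_odd(3)
= is_even(2)
= is_odd(1)
= is_even(0)
n == 0: return True
= True


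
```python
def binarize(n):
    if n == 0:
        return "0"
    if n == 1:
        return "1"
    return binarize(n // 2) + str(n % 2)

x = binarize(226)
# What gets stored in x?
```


binarize(226)
= binarize(113) + "0"
= binarize(56) + "1" + "0"
= binarize(28) + "0" + "1" + "0"
= binarize(14) + "0" + "0" + "1" + "0"
= binarize(7) + "0" + "0" + "0" + "1" + "0"
= binarize(3) + "1" + "0" + "0" + "0" + "1" + "0"
= binarize(1) + "1" + "1" + "0" + "0" + "0" + "1" + "0"
= "1" + "1" + "1" + "0" + "0" + "0" + "1" + "0"
= "11100010"


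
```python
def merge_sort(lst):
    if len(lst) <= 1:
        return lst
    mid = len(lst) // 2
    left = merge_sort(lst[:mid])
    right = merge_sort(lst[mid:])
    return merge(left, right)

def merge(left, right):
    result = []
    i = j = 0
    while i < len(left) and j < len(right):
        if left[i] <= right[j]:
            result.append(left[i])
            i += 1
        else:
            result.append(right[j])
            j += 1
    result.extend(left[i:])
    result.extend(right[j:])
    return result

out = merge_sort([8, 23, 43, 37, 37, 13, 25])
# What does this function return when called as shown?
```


merge_sort([8, 23, 43, 37, 37, 13, 25])
Split into [8, 23, 43] and [37, 37, 13, 25]
Left sorted: [8, 23, 43]
Right sorted: [13, 25, 37, 37]
Merge [8, 23, 43] and [13, 25, 37, 37]
= [8, 13, 23, 25, 37, 37, 43]


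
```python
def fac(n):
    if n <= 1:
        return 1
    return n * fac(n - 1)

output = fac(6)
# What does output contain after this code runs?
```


fac(6)
= 6 * fac(5)
= 6 * 5 * fac(4)
= 6 * 5 * 4 * fac(3)
= 6 * 5 * 4 * 3 * fac(2)
= 6 * 5 * 4 * 3 * 2 * fac(1)
= 6 * 5 * 4 * 3 * 2 * 1
= 720


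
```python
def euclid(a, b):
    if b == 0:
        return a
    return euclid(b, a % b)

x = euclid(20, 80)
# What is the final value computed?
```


euclid(20, 80)
= euclid(80, 20 % 80) = euclid(80, 20)
= euclid(20, 80 % 20) = euclid(20, 0)
b == 0, return a = 20


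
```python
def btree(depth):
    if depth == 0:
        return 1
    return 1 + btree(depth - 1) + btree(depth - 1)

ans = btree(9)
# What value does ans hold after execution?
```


btree(9)
= 1 + btree(8) + btree(8)
= 1 + 2 * btree(8)
btree(k) = 2^(k+1) - 1
btree(0) = 1
btree(1) = 3
btree(2) = 7
btree(3) = 15
btree(4) = 31
btree(9) = 2^10 - 1 = 1023


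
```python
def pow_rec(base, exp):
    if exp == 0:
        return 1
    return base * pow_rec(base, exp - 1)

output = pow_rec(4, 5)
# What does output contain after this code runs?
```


pow_rec(4, 5)
= 4 * pow_rec(4, 4)
= 4 * 4 * pow_rec(4, 3)
= 4 * 4 * 4 * pow_rec(4, 2)
= 4 * 4 * 4 * 4 * pow_rec(4, 1)
= 4 * 4 * 4 * 4 * 4 * pow_rec(4, 0)
= 4 * 4 * 4 * 4 * 4 * 1
= 1024


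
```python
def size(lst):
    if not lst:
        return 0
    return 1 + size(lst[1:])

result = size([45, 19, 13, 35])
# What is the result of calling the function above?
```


size([45, 19, 13, 35])
= 1 + size([19, 13, 35])
= 1 + 1 + size([13, 35])
= 1 + 1 + 1 + size([35])
= 1 + 1 + 1 + 1 + size([])
= 1 + 1 + 1 + 1 + 0
= 4


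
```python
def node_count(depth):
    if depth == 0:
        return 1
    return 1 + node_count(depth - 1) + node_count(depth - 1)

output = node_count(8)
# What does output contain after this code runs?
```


node_count(8)
= 1 + node_count(7) + node_count(7)
= 1 + 2 * node_count(7)
node_count(k) = 2^(k+1) - 1
node_count(0) = 1
node_count(1) = 3
node_count(2) = 7
node_count(3) = 15
node_count(4) = 31
node_count(8) = 2^9 - 1 = 511


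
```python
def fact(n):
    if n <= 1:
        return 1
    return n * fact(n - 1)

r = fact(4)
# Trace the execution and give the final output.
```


fact(4)
= 4 * fact(3)
= 4 * 3 * fact(2)
= 4 * 3 * 2 * fact(1)
= 4 * 3 * 2 * 1
= 24


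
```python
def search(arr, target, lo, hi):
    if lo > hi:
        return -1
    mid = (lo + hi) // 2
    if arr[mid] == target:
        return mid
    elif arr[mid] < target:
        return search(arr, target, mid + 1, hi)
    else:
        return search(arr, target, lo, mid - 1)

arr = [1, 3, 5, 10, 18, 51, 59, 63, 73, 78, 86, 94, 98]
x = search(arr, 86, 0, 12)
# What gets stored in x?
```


search(arr, 86, 0, 12)
lo=0, hi=12, mid=6, arr[mid]=59
59 < 86, search right half
lo=7, hi=12, mid=9, arr[mid]=78
78 < 86, search right half
lo=10, hi=12, mid=11, arr[mid]=94
94 > 86, search left half
lo=10, hi=10, mid=10, arr[mid]=86
arr[10] == 86, found at index 10
= 10


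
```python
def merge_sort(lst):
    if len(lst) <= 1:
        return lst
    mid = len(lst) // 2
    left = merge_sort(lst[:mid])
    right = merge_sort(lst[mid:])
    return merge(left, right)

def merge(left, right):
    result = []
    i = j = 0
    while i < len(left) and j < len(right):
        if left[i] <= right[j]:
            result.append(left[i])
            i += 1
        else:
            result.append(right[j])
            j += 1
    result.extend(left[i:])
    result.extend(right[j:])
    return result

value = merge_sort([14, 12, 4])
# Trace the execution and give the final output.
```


merge_sort([14, 12, 4])
Split into [14] and [12, 4]
Left sorted: [14]
Right sorted: [4, 12]
Merge [14] and [4, 12]
= [4, 12, 14]


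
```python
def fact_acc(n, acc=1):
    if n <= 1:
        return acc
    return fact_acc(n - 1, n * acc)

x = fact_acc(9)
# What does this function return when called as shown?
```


fact_acc(9, 1)
= fact_acc(8, 9 * 1) = fact_acc(8, 9)
= fact_acc(7, 8 * 9) = fact_acc(7, 72)
= fact_acc(6, 7 * 72) = fact_acc(6, 504)
= fact_acc(5, 6 * 504) = fact_acc(5, 3024)
= fact_acc(4, 5 * 3024) = fact_acc(4, 15120)
= fact_acc(3, 4 * 15120) = fact_acc(3, 60480)
= fact_acc(2, 3 * 60480) = fact_acc(2, 181440)
= fact_acc(1, 2 * 181440) = fact_acc(1, 362880)
n <= 1, return acc = 362880


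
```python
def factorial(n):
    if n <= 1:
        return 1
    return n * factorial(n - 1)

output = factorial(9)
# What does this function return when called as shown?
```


factorial(9)
= 9 * factorial(8)
= 9 * 8 * factorial(7)
= 9 * 8 * 7 * factorial(6)
= 9 * 8 * 7 * 6 * factorial(5)
= 9 * 8 * 7 * 6 * 5 * factorial(4)
= 9 * 8 * 7 * 6 * 5 * 4 * factorial(3)
= 9 * 8 * 7 * 6 * 5 * 4 * 3 * factorial(2)
= 9 * 8 * 7 * 6 * 5 * 4 * 3 * 2 * factorial(1)
= 9 * 8 * 7 * 6 * 5 * 4 * 3 * 2 * 1
= 362880


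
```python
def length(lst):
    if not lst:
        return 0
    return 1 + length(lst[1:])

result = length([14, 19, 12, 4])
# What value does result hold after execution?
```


length([14, 19, 12, 4])
= 1 + length([19, 12, 4])
= 1 + 1 + length([12, 4])
= 1 + 1 + 1 + length([4])
= 1 + 1 + 1 + 1 + length([])
= 1 + 1 + 1 + 1 + 0
= 4


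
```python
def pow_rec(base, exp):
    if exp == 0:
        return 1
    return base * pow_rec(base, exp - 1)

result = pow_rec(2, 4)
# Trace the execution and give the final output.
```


pow_rec(2, 4)
= 2 * pow_rec(2, 3)
= 2 * 2 * pow_rec(2, 2)
= 2 * 2 * 2 * pow_rec(2, 1)
= 2 * 2 * 2 * 2 * pow_rec(2, 0)
= 2 * 2 * 2 * 2 * 1
= 16


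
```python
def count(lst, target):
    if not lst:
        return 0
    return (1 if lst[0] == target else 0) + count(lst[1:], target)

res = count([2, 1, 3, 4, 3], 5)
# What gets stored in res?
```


count([2, 1, 3, 4, 3], 5)
lst[0]=2 != 5: 0 + count([1, 3, 4, 3], 5)
lst[0]=1 != 5: 0 + count([3, 4, 3], 5)
lst[0]=3 != 5: 0 + count([4, 3], 5)
lst[0]=4 != 5: 0 + count([3], 5)
lst[0]=3 != 5: 0 + count([], 5)
= 0


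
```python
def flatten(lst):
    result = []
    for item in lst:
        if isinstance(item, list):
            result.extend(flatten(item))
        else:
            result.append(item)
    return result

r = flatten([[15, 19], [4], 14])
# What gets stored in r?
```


flatten([[15, 19], [4], 14])
Processing each element:
  [15, 19] is a list -> flatten recursively -> [15, 19]
  [4] is a list -> flatten recursively -> [4]
  14 is not a list -> append 14
= [15, 19, 4, 14]


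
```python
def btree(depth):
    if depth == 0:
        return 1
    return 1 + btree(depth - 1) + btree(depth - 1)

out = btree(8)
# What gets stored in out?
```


btree(8)
= 1 + btree(7) + btree(7)
= 1 + 2 * btree(7)
btree(k) = 2^(k+1) - 1
btree(0) = 1
btree(1) = 3
btree(2) = 7
btree(3) = 15
btree(4) = 31
btree(8) = 2^9 - 1 = 511


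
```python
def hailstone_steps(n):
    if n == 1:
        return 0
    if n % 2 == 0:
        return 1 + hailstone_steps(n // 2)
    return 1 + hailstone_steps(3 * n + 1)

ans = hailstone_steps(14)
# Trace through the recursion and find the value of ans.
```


hailstone_steps(14)
14 is even -> hailstone_steps(7)
7 is odd -> 3*7+1 = 22 -> hailstone_steps(22)
22 is even -> hailstone_steps(11)
11 is odd -> 3*11+1 = 34 -> hailstone_steps(34)
34 is even -> hailstone_steps(17)
17 is odd -> 3*17+1 = 52 -> hailstone_steps(52)
52 is even -> hailstone_steps(26)
26 is even -> hailstone_steps(13)
13 is odd -> 3*13+1 = 40 -> hailstone_steps(40)
40 is even -> hailstone_steps(20)
20 is even -> hailstone_steps(10)
10 is even -> hailstone_steps(5)
5 is odd -> 3*5+1 = 16 -> hailstone_steps(16)
16 is even -> hailstone_steps(8)
8 is even -> hailstone_steps(4)
4 is even -> hailstone_steps(2)
2 is even -> hailstone_steps(1)
Reached 1 after 17 steps
= 17


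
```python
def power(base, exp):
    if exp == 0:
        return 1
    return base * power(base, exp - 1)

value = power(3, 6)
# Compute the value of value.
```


power(3, 6)
= 3 * power(3, 5)
= 3 * 3 * power(3, 4)
= 3 * 3 * 3 * power(3, 3)
= 3 * 3 * 3 * 3 * power(3, 2)
= 3 * 3 * 3 * 3 * 3 * power(3, 1)
= 3 * 3 * 3 * 3 * 3 * 3 * power(3, 0)
= 3 * 3 * 3 * 3 * 3 * 3 * 1
= 729


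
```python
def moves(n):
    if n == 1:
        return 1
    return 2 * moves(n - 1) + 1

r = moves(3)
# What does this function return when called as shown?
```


moves(3)
= 2 * moves(2) + 1
= 2 * (2 * moves(1) + 1) + 1
Now compute bottom-up:
moves(1) = 1
moves(2) = 2 * 1 + 1 = 3
moves(3) = 2 * 3 + 1 = 7
= 7


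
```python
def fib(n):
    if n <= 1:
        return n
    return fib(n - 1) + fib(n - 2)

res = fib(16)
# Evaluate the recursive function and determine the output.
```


fib(16)
= fib(15) + fib(14)
= (fib(14) + fib(13)) + fib(14)
Computing bottom-up: fib(0)=0, fib(1)=1, fib(2)=1, fib(3)=2, fib(4)=3, fib(5)=5, fib(6)=8, fib(7)=13, fib(8)=21, fib(9)=34, fib(10)=55, fib(11)=89, fib(12)=144, fib(13)=233, fib(14)=377, fib(15)=610, fib(16)=987
= 987


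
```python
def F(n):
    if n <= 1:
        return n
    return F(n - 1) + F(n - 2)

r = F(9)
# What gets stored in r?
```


F(9)
= F(8) + F(7)
= (F(7) + F(6)) + F(7)
Computing bottom-up: F(0)=0, F(1)=1, F(2)=1, F(3)=2, F(4)=3, F(5)=5, F(6)=8, F(7)=13, F(8)=21, F(9)=34
= 34


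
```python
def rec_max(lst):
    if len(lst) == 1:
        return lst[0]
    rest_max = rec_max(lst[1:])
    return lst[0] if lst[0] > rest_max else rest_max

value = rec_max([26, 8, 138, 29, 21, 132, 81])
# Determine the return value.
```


rec_max([26, 8, 138, 29, 21, 132, 81])
= compare 26 with rec_max([8, 138, 29, 21, 132, 81])
= compare 8 with rec_max([138, 29, 21, 132, 81])
= compare 138 with rec_max([29, 21, 132, 81])
= compare 29 with rec_max([21, 132, 81])
= compare 21 with rec_max([132, 81])
= compare 132 with rec_max([81])
Base: rec_max([81]) = 81
compare 132 with 81: max = 132
compare 21 with 132: max = 132
compare 29 with 132: max = 132
compare 138 with 132: max = 138
compare 8 with 138: max = 138
compare 26 with 138: max = 138
= 138


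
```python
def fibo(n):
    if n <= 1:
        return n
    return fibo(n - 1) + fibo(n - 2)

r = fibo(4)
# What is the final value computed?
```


fibo(4)
= fibo(3) + fibo(2)
= (fibo(2) + fibo(1)) + fibo(2)
Computing bottom-up: fibo(0)=0, fibo(1)=1, fibo(2)=1, fibo(3)=2, fibo(4)=3
= 3


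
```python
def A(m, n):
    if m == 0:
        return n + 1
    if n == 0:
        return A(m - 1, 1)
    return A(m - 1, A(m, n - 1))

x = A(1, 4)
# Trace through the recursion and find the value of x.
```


A(1, 4)
= A(0, A(1, 3))
First compute A(1, 3) = 5
= A(0, 5)
= 6


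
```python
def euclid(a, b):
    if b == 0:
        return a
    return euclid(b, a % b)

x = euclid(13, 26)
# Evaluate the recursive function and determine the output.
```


euclid(13, 26)
= euclid(26, 13 % 26) = euclid(26, 13)
= euclid(13, 26 % 13) = euclid(13, 0)
b == 0, return a = 13


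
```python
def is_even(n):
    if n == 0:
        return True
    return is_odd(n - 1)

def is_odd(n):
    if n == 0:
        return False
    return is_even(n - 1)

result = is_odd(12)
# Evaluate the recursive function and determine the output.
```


is_odd(12)
= is_even(11)
= is_odd(10)
= is_even(9)
= is_odd(8)
= is_even(7)
= is_odd(6)
= is_even(5)
= is_odd(4)
= is_even(3)
= is_odd(2)
= is_even(1)
= is_odd(0)
n == 0: return False
= False


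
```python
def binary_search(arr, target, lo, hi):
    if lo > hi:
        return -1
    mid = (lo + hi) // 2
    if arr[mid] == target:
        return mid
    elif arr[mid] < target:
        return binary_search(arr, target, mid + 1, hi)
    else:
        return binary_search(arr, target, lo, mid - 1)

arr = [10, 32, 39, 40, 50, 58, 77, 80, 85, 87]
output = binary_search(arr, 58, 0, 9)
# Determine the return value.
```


binary_search(arr, 58, 0, 9)
lo=0, hi=9, mid=4, arr[mid]=50
50 < 58, search right half
lo=5, hi=9, mid=7, arr[mid]=80
80 > 58, search left half
lo=5, hi=6, mid=5, arr[mid]=58
arr[5] == 58, found at index 5
= 5


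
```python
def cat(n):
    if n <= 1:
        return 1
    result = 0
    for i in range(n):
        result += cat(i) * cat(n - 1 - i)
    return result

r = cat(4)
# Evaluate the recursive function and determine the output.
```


cat(4)
= sum of cat(i) * cat(4-1-i) for i in 0..3
First compute sub-values bottom-up:
  cat(0) = 1, cat(1) = 1
  cat(2) = 1*1 + 1*1 = 2
  cat(3) = 1*2 + 1*1 + 2*1 = 5
Now cat(4):
  cat(0)*cat(3) = 1*5 = 5
  cat(1)*cat(2) = 1*2 = 2
  cat(2)*cat(1) = 2*1 = 2
  cat(3)*cat(0) = 5*1 = 5
= 5 + 2 + 2 + 5
= 14


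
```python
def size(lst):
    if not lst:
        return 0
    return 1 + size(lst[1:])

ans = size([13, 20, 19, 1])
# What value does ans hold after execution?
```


size([13, 20, 19, 1])
= 1 + size([20, 19, 1])
= 1 + 1 + size([19, 1])
= 1 + 1 + 1 + size([1])
= 1 + 1 + 1 + 1 + size([])
= 1 + 1 + 1 + 1 + 0
= 4


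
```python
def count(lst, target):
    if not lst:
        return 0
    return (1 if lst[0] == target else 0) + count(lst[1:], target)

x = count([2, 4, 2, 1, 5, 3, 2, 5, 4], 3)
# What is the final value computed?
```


count([2, 4, 2, 1, 5, 3, 2, 5, 4], 3)
lst[0]=2 != 3: 0 + count([4, 2, 1, 5, 3, 2, 5, 4], 3)
lst[0]=4 != 3: 0 + count([2, 1, 5, 3, 2, 5, 4], 3)
lst[0]=2 != 3: 0 + count([1, 5, 3, 2, 5, 4], 3)
lst[0]=1 != 3: 0 + count([5, 3, 2, 5, 4], 3)
lst[0]=5 != 3: 0 + count([3, 2, 5, 4], 3)
lst[0]=3 == 3: 1 + count([2, 5, 4], 3)
lst[0]=2 != 3: 0 + count([5, 4], 3)
lst[0]=5 != 3: 0 + count([4], 3)
lst[0]=4 != 3: 0 + count([], 3)
= 1


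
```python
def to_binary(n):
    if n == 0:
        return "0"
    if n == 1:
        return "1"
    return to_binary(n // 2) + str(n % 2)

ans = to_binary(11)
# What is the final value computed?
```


to_binary(11)
= to_binary(5) + "1"
= to_binary(2) + "1" + "1"
= to_binary(1) + "0" + "1" + "1"
= "1" + "0" + "1" + "1"
= "1011"


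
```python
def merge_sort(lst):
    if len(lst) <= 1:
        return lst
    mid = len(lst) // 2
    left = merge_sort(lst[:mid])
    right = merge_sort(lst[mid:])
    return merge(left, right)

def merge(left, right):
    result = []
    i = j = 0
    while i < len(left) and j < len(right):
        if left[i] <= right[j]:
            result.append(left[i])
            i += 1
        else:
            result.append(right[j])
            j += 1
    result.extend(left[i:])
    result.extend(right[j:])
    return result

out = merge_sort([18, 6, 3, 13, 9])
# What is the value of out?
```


merge_sort([18, 6, 3, 13, 9])
Split into [18, 6] and [3, 13, 9]
Left sorted: [6, 18]
Right sorted: [3, 9, 13]
Merge [6, 18] and [3, 9, 13]
= [3, 6, 9, 13, 18]


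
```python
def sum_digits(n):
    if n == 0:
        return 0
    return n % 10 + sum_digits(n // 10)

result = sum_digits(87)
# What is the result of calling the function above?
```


sum_digits(87)
= 7 + sum_digits(8)
= 7 + 8 + sum_digits(0)
= 7 + 8 + 0
= 15


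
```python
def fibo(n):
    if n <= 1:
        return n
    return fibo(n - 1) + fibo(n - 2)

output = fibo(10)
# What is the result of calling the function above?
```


fibo(10)
= fibo(9) + fibo(8)
= (fibo(8) + fibo(7)) + fibo(8)
Computing bottom-up: fibo(0)=0, fibo(1)=1, fibo(2)=1, fibo(3)=2, fibo(4)=3, fibo(5)=5, fibo(6)=8, fibo(7)=13, fibo(8)=21, fibo(9)=34, fibo(10)=55
= 55


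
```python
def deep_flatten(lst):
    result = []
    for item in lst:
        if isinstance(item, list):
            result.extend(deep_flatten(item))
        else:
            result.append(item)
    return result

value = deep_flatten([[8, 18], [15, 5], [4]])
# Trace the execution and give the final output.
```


deep_flatten([[8, 18], [15, 5], [4]])
Processing each element:
  [8, 18] is a list -> deep_flatten recursively -> [8, 18]
  [15, 5] is a list -> deep_flatten recursively -> [15, 5]
  [4] is a list -> deep_flatten recursively -> [4]
= [8, 18, 15, 5, 4]


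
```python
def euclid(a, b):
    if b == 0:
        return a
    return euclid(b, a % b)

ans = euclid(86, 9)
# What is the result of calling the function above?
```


euclid(86, 9)
= euclid(9, 86 % 9) = euclid(9, 5)
= euclid(5, 9 % 5) = euclid(5, 4)
= euclid(4, 5 % 4) = euclid(4, 1)
= euclid(1, 4 % 1) = euclid(1, 0)
b == 0, return a = 1


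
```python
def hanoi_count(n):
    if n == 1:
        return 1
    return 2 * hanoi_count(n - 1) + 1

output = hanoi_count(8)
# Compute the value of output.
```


hanoi_count(8)
= 2 * hanoi_count(7) + 1
= 2 * (2 * hanoi_count(6) + 1) + 1
= 2 * (2 * (2 * hanoi_count(5) + 1) + 1) + 1
= 2 * (2 * (2 * (2 * hanoi_count(4) + 1) + 1) + 1) + 1
= 2 * (2 * (2 * (2 * (2 * hanoi_count(3) + 1) + 1) + 1) + 1) + 1
= 2 * (2 * (2 * (2 * (2 * (2 * hanoi_count(2) + 1) + 1) + 1) + 1) + 1) + 1
= 2 * (2 * (2 * (2 * (2 * (2 * (2 * hanoi_count(1) + 1) + 1) + 1) + 1) + 1) + 1) + 1
Now compute bottom-up:
hanoi_count(1) = 1
hanoi_count(2) = 2 * 1 + 1 = 3
hanoi_count(3) = 2 * 3 + 1 = 7
hanoi_count(4) = 2 * 7 + 1 = 15
hanoi_count(5) = 2 * 15 + 1 = 31
hanoi_count(6) = 2 * 31 + 1 = 63
hanoi_count(7) = 2 * 63 + 1 = 127
hanoi_count(8) = 2 * 127 + 1 = 255
= 255


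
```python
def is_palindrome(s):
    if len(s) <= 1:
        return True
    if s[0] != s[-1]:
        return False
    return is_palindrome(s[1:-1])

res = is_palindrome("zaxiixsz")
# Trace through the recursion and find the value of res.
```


is_palindrome("zaxiixsz")
"zaxiixsz": s[0]='z' == s[-1]='z' -> is_palindrome("axiixs")
"axiixs": s[0]='a' != s[-1]='s' -> False
= False


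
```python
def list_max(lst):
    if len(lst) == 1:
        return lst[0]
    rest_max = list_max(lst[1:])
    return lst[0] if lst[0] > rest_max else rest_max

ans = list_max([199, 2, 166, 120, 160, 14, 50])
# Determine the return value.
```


list_max([199, 2, 166, 120, 160, 14, 50])
= compare 199 with list_max([2, 166, 120, 160, 14, 50])
= compare 2 with list_max([166, 120, 160, 14, 50])
= compare 166 with list_max([120, 160, 14, 50])
= compare 120 with list_max([160, 14, 50])
= compare 160 with list_max([14, 50])
= compare 14 with list_max([50])
Base: list_max([50]) = 50
compare 14 with 50: max = 50
compare 160 with 50: max = 160
compare 120 with 160: max = 160
compare 166 with 160: max = 166
compare 2 with 166: max = 166
compare 199 with 166: max = 199
= 199


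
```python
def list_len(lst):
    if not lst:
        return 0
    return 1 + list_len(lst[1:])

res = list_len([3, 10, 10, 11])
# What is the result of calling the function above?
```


list_len([3, 10, 10, 11])
= 1 + list_len([10, 10, 11])
= 1 + 1 + list_len([10, 11])
= 1 + 1 + 1 + list_len([11])
= 1 + 1 + 1 + 1 + list_len([])
= 1 + 1 + 1 + 1 + 0
= 4


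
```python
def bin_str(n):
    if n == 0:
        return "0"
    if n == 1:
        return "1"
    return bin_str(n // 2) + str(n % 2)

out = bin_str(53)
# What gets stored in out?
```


bin_str(53)
= bin_str(26) + "1"
= bin_str(13) + "0" + "1"
= bin_str(6) + "1" + "0" + "1"
= bin_str(3) + "0" + "1" + "0" + "1"
= bin_str(1) + "1" + "0" + "1" + "0" + "1"
= "1" + "1" + "0" + "1" + "0" + "1"
= "110101"


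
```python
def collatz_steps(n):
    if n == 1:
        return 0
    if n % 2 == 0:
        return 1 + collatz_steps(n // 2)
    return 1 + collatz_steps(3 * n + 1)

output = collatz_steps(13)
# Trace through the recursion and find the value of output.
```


collatz_steps(13)
13 is odd -> 3*13+1 = 40 -> collatz_steps(40)
40 is even -> collatz_steps(20)
20 is even -> collatz_steps(10)
10 is even -> collatz_steps(5)
5 is odd -> 3*5+1 = 16 -> collatz_steps(16)
16 is even -> collatz_steps(8)
8 is even -> collatz_steps(4)
4 is even -> collatz_steps(2)
2 is even -> collatz_steps(1)
Reached 1 after 9 steps
= 9


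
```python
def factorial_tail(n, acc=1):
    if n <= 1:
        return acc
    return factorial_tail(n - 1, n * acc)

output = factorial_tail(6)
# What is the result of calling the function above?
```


factorial_tail(6, 1)
= factorial_tail(5, 6 * 1) = factorial_tail(5, 6)
= factorial_tail(4, 5 * 6) = factorial_tail(4, 30)
= factorial_tail(3, 4 * 30) = factorial_tail(3, 120)
= factorial_tail(2, 3 * 120) = factorial_tail(2, 360)
= factorial_tail(1, 2 * 360) = factorial_tail(1, 720)
n <= 1, return acc = 720


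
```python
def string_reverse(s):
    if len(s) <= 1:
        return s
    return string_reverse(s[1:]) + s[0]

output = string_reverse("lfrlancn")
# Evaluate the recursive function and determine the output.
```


string_reverse("lfrlancn")
= string_reverse("frlancn") + "l"
= string_reverse("rlancn") + "f" + "l"
= string_reverse("lancn") + "r" + "f" + "l"
= string_reverse("ancn") + "l" + "r" + "f" + "l"
= string_reverse("ncn") + "a" + "l" + "r" + "f" + "l"
= string_reverse("cn") + "n" + "a" + "l" + "r" + "f" + "l"
= string_reverse("n") + "c" + "n" + "a" + "l" + "r" + "f" + "l"
= "n" + "c" + "n" + "a" + "l" + "r" + "f" + "l"
= "ncnalrfl"


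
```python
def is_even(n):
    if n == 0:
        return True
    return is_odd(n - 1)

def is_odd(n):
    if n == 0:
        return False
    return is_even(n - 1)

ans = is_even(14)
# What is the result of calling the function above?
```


is_even(14)
= is_odd(13)
= is_even(12)
= is_odd(11)
= is_even(10)
= is_odd(9)
= is_even(8)
= is_odd(7)
= is_even(6)
= is_odd(5)
= is_even(4)
= is_odd(3)
= is_even(2)
= is_odd(1)
= is_even(0)
n == 0: return True
= True


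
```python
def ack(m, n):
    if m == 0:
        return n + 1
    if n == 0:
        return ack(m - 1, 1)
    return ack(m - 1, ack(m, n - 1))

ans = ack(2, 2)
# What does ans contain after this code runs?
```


ack(2, 2)
= ack(1, ack(2, 1))
First compute ack(2, 1) = 5
= ack(1, 5)
= 7


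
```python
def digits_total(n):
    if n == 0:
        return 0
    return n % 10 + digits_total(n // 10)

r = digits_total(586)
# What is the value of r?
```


digits_total(586)
= 6 + digits_total(58)
= 6 + 8 + digits_total(5)
= 6 + 8 + 5 + digits_total(0)
= 6 + 8 + 5 + 0
= 19


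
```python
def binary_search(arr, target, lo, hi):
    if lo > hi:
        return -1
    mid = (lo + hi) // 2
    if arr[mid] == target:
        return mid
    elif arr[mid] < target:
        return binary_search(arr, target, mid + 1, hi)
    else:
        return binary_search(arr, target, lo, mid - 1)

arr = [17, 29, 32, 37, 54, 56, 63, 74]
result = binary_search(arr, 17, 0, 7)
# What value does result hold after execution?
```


binary_search(arr, 17, 0, 7)
lo=0, hi=7, mid=3, arr[mid]=37
37 > 17, search left half
lo=0, hi=2, mid=1, arr[mid]=29
29 > 17, search left half
lo=0, hi=0, mid=0, arr[mid]=17
arr[0] == 17, found at index 0
= 0


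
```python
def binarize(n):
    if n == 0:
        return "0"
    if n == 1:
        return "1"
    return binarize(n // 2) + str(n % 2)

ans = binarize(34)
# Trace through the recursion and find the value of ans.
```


binarize(34)
= binarize(17) + "0"
= binarize(8) + "1" + "0"
= binarize(4) + "0" + "1" + "0"
= binarize(2) + "0" + "0" + "1" + "0"
= binarize(1) + "0" + "0" + "0" + "1" + "0"
= "1" + "0" + "0" + "0" + "1" + "0"
= "100010"


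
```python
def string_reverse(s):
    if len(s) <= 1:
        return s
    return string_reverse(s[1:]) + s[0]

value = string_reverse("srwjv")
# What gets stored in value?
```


string_reverse("srwjv")
= string_reverse("rwjv") + "s"
= string_reverse("wjv") + "r" + "s"
= string_reverse("jv") + "w" + "r" + "s"
= string_reverse("v") + "j" + "w" + "r" + "s"
= "v" + "j" + "w" + "r" + "s"
= "vjwrs"


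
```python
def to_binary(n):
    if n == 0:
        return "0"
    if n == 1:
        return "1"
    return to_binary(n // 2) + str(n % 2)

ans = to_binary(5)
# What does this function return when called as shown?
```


to_binary(5)
= to_binary(2) + "1"
= to_binary(1) + "0" + "1"
= "1" + "0" + "1"
= "101"


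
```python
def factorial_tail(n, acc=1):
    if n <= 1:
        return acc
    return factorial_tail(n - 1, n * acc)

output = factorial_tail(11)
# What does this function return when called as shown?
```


factorial_tail(11, 1)
= factorial_tail(10, 11 * 1) = factorial_tail(10, 11)
= factorial_tail(9, 10 * 11) = factorial_tail(9, 110)
= factorial_tail(8, 9 * 110) = factorial_tail(8, 990)
= factorial_tail(7, 8 * 990) = factorial_tail(7, 7920)
= factorial_tail(6, 7 * 7920) = factorial_tail(6, 55440)
= factorial_tail(5, 6 * 55440) = factorial_tail(5, 332640)
= factorial_tail(4, 5 * 332640) = factorial_tail(4, 1663200)
= factorial_tail(3, 4 * 1663200) = factorial_tail(3, 6652800)
= factorial_tail(2, 3 * 6652800) = factorial_tail(2, 19958400)
= factorial_tail(1, 2 * 19958400) = factorial_tail(1, 39916800)
n <= 1, return acc = 39916800


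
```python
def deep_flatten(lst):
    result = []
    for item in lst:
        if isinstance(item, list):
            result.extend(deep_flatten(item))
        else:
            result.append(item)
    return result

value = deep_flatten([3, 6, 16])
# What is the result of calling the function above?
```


deep_flatten([3, 6, 16])
Processing each element:
  3 is not a list -> append 3
  6 is not a list -> append 6
  16 is not a list -> append 16
= [3, 6, 16]


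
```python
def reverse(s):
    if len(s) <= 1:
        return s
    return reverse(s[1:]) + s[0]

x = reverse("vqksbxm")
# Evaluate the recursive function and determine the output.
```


reverse("vqksbxm")
= reverse("qksbxm") + "v"
= reverse("ksbxm") + "q" + "v"
= reverse("sbxm") + "k" + "q" + "v"
= reverse("bxm") + "s" + "k" + "q" + "v"
= reverse("xm") + "b" + "s" + "k" + "q" + "v"
= reverse("m") + "x" + "b" + "s" + "k" + "q" + "v"
= "m" + "x" + "b" + "s" + "k" + "q" + "v"
= "mxbskqv"


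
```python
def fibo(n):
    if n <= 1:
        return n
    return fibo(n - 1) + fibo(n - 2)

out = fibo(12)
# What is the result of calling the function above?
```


fibo(12)
= fibo(11) + fibo(10)
= (fibo(10) + fibo(9)) + fibo(10)
Computing bottom-up: fibo(0)=0, fibo(1)=1, fibo(2)=1, fibo(3)=2, fibo(4)=3, fibo(5)=5, fibo(6)=8, fibo(7)=13, fibo(8)=21, fibo(9)=34, fibo(10)=55, fibo(11)=89, fibo(12)=144
= 144


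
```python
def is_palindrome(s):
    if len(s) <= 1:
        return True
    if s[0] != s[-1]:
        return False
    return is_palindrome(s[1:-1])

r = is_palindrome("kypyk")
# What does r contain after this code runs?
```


is_palindrome("kypyk")
"kypyk": s[0]='k' == s[-1]='k' -> is_palindrome("ypy")
"ypy": s[0]='y' == s[-1]='y' -> is_palindrome("p")
"p": len <= 1 -> True
= True


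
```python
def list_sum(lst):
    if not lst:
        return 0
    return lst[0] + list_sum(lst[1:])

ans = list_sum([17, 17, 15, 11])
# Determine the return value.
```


list_sum([17, 17, 15, 11])
= 17 + list_sum([17, 15, 11])
= 17 + 17 + list_sum([15, 11])
= 17 + 17 + 15 + list_sum([11])
= 17 + 17 + 15 + 11 + list_sum([])
= 17 + 17 + 15 + 11 + 0
= 60


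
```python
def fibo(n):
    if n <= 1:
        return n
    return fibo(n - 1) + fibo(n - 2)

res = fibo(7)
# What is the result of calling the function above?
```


fibo(7)
= fibo(6) + fibo(5)
= (fibo(5) + fibo(4)) + fibo(5)
Computing bottom-up: fibo(0)=0, fibo(1)=1, fibo(2)=1, fibo(3)=2, fibo(4)=3, fibo(5)=5, fibo(6)=8, fibo(7)=13
= 13


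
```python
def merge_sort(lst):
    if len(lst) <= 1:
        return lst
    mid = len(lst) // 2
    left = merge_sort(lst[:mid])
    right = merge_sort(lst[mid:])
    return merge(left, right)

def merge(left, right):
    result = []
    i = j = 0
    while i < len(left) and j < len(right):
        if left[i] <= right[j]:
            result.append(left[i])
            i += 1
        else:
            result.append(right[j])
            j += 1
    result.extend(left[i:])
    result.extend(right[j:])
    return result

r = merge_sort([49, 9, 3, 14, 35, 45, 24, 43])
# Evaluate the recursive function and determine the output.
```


merge_sort([49, 9, 3, 14, 35, 45, 24, 43])
Split into [49, 9, 3, 14] and [35, 45, 24, 43]
Left sorted: [3, 9, 14, 49]
Right sorted: [24, 35, 43, 45]
Merge [3, 9, 14, 49] and [24, 35, 43, 45]
= [3, 9, 14, 24, 35, 43, 45, 49]


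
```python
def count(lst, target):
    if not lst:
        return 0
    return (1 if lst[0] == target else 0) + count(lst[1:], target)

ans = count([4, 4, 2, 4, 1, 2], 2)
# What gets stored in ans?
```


count([4, 4, 2, 4, 1, 2], 2)
lst[0]=4 != 2: 0 + count([4, 2, 4, 1, 2], 2)
lst[0]=4 != 2: 0 + count([2, 4, 1, 2], 2)
lst[0]=2 == 2: 1 + count([4, 1, 2], 2)
lst[0]=4 != 2: 0 + count([1, 2], 2)
lst[0]=1 != 2: 0 + count([2], 2)
lst[0]=2 == 2: 1 + count([], 2)
= 2


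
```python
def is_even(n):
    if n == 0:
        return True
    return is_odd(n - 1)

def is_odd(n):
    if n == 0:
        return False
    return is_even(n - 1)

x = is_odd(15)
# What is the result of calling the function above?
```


is_odd(15)
= is_even(14)
= is_odd(13)
= is_even(12)
= is_odd(11)
= is_even(10)
= is_odd(9)
= is_even(8)
= is_odd(7)
= is_even(6)
= is_odd(5)
= is_even(4)
= is_odd(3)
= is_even(2)
= is_odd(1)
= is_even(0)
n == 0: return True
= True


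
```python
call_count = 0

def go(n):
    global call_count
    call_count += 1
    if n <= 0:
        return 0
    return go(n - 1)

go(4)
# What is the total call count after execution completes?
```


go(4) calls go(3) calls ... calls go(0)
Total calls: 4 + 1 (for base case) = 5


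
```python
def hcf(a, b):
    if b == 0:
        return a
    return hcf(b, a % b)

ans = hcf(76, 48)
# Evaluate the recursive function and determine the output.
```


hcf(76, 48)
= hcf(48, 76 % 48) = hcf(48, 28)
= hcf(28, 48 % 28) = hcf(28, 20)
= hcf(20, 28 % 20) = hcf(20, 8)
= hcf(8, 20 % 8) = hcf(8, 4)
= hcf(4, 8 % 4) = hcf(4, 0)
b == 0, return a = 4


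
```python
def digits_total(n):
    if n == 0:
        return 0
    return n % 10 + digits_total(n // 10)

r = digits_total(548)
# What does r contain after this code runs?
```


digits_total(548)
= 8 + digits_total(54)
= 8 + 4 + digits_total(5)
= 8 + 4 + 5 + digits_total(0)
= 8 + 4 + 5 + 0
= 17


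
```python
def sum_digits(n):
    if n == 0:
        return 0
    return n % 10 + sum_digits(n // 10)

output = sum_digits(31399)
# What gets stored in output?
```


sum_digits(31399)
= 9 + sum_digits(3139)
= 9 + 9 + sum_digits(313)
= 9 + 9 + 3 + sum_digits(31)
= 9 + 9 + 3 + 1 + sum_digits(3)
= 9 + 9 + 3 + 1 + 3 + sum_digits(0)
= 9 + 9 + 3 + 1 + 3 + 0
= 25


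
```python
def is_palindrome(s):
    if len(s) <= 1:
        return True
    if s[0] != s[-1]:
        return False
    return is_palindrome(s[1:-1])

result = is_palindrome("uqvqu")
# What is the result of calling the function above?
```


is_palindrome("uqvqu")
"uqvqu": s[0]='u' == s[-1]='u' -> is_palindrome("qvq")
"qvq": s[0]='q' == s[-1]='q' -> is_palindrome("v")
"v": len <= 1 -> True
= True


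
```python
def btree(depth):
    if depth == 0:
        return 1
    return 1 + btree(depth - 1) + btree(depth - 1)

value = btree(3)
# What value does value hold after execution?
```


btree(3)
= 1 + btree(2) + btree(2)
= 1 + 2 * btree(2)
btree(k) = 2^(k+1) - 1
btree(0) = 1
btree(1) = 3
btree(2) = 7
btree(3) = 15
btree(3) = 2^4 - 1 = 15


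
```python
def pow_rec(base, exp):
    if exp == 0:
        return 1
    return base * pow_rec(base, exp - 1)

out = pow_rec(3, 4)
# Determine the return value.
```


pow_rec(3, 4)
= 3 * pow_rec(3, 3)
= 3 * 3 * pow_rec(3, 2)
= 3 * 3 * 3 * pow_rec(3, 1)
= 3 * 3 * 3 * 3 * pow_rec(3, 0)
= 3 * 3 * 3 * 3 * 1
= 81


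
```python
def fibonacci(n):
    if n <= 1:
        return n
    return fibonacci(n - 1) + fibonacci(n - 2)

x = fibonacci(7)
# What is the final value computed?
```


fibonacci(7)
= fibonacci(6) + fibonacci(5)
= (fibonacci(5) + fibonacci(4)) + fibonacci(5)
Computing bottom-up: fibonacci(0)=0, fibonacci(1)=1, fibonacci(2)=1, fibonacci(3)=2, fibonacci(4)=3, fibonacci(5)=5, fibonacci(6)=8, fibonacci(7)=13
= 13


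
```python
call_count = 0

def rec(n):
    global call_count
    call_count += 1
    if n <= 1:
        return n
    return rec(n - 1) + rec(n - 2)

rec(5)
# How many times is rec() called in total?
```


rec(5) calls rec(4) and rec(3); each non-base call branches into two more.
Let C(k) = total number of calls made by rec(k), including the call to rec(k) itself.
Base cases: C(0) = 1, C(1) = 1
Recurrence: C(k) = 1 + C(k-1) + C(k-2)
  C(2) = 1 + C(1) + C(0) = 1 + 1 + 1 = 3
  C(3) = 1 + C(2) + C(1) = 1 + 3 + 1 = 5
  C(4) = 1 + C(3) + C(2) = 1 + 5 + 3 = 9
  C(5) = 1 + C(4) + C(3) = 1 + 9 + 5 = 15
Total calls = C(5) = 15
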